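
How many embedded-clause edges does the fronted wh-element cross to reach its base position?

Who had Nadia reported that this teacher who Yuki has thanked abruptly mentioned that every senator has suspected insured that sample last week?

"who" is extracted from the subject of "insured".
Boundaries crossed, outermost first: [that], [that], [Ø] — 3 in total.

3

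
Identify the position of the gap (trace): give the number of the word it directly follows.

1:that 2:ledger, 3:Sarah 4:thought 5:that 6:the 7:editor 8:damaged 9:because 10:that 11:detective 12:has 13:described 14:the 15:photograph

8

The displaced element is "that ledger" (word 2).
It is linked across 1 clause boundary (that).
It functions as the direct object of "damaged", so the gap sits immediately after word 8 ("damaged").
Base order: Sarah thought that the editor damaged that ledger because that detective has described the photograph.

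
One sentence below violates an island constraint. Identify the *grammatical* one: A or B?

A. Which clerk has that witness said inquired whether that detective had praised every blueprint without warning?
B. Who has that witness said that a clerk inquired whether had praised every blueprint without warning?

A

In B, the wh-phrase is extracted from inside a wh-island (introduced by "whether"), which blocks movement.
In A, the extraction path crosses only that-complement boundaries, which are transparent.
So A is grammatical.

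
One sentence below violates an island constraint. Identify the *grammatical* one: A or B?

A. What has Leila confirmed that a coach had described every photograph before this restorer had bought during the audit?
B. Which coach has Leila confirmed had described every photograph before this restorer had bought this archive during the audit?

B

In A, the wh-phrase is extracted from inside an adjunct island (introduced by "before"), which blocks movement.
In B, the extraction path crosses only that-complement boundaries, which are transparent.
So B is grammatical.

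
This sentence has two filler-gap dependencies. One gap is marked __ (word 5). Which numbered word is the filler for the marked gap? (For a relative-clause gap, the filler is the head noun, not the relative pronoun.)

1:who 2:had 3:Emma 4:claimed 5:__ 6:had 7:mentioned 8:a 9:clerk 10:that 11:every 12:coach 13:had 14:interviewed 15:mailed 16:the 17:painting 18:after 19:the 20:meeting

1

The marked gap is the subject of "mentioned".
Its filler is the fronted wh-phrase "who", at word 1.
(The other dependency links word 9 to a gap after word 14.)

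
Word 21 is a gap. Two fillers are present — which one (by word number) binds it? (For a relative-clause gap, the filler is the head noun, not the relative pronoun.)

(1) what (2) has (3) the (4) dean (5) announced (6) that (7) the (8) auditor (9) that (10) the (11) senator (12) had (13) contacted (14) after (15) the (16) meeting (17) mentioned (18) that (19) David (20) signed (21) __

1

The marked gap is the direct object of "signed".
Its filler is the fronted wh-phrase "what", at word 1.
(The other dependency links word 8 to a gap after word 13.)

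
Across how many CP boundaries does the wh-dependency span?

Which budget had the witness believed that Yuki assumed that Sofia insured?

2

"which budget" is extracted from the object of "insured".
Boundaries crossed, outermost first: [that], [that] — 2 in total.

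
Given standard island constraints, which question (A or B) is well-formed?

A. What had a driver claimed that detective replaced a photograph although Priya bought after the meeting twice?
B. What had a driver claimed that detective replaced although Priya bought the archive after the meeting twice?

B

In A, the wh-phrase is extracted from inside an adjunct island (introduced by "although"), which blocks movement.
In B, the extraction path crosses only that-complement boundaries, which are transparent.
So B is grammatical.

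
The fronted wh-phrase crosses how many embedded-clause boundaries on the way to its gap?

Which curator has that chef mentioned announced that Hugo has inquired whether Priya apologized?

1

"which curator" is extracted from the subject of "announced".
Boundaries crossed, outermost first: [Ø] — 1 in total.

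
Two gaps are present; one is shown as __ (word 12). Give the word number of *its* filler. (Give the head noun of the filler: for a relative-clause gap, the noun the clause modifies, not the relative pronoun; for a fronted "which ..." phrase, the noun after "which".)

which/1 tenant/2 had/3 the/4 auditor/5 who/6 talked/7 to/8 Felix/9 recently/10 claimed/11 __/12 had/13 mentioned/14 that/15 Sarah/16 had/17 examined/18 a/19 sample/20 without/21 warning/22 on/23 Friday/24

2

The marked gap is the subject of "mentioned".
Its filler is the fronted wh-phrase "which tenant", at word 2.
(The other dependency links word 5 to a gap after word 6.)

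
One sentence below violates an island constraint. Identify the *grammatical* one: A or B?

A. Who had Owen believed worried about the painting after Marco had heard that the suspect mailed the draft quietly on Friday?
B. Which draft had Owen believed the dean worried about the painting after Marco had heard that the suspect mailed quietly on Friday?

In B, the wh-phrase is extracted from inside an adjunct island (introduced by "after"), which blocks movement.
In A, the extraction path crosses only that-complement boundaries, which are transparent.
So A is grammatical.

A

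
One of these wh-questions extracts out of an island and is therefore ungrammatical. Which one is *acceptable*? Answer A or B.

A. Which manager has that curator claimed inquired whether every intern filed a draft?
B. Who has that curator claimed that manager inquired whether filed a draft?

A

In B, the wh-phrase is extracted from inside a wh-island (introduced by "whether"), which blocks movement.
In A, the extraction path crosses only that-complement boundaries, which are transparent.
So A is grammatical.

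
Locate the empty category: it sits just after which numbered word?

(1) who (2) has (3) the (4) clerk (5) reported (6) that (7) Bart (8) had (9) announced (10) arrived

The displaced element is "who" (word 1).
It is linked across 2 clause boundaries (that → Ø).
It functions as the subject of "arrived", so the gap sits immediately after word 9 ("announced").
Base order: The clerk has reported that Bart had announced who arrived.

9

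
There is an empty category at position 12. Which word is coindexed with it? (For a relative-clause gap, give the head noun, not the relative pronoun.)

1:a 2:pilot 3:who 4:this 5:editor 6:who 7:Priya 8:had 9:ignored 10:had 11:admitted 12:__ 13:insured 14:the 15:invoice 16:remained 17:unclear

The gap at 12 is the subject of "insured", inside a relative clause.
The relative pronoun is "who" (word 3); it is bound by the head noun immediately before it.
Its filler is the head noun "pilot", at word 2.

2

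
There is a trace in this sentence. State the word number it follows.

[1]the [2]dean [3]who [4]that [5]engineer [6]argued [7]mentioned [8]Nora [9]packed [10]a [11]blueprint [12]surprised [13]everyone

The displaced element is "the dean" (word 2).
It is linked across 1 clause boundary (Ø).
It functions as the subject of "mentioned", so the gap sits immediately after word 6 ("argued").
Base order: That engineer argued the dean mentioned Nora packed a blueprint.

6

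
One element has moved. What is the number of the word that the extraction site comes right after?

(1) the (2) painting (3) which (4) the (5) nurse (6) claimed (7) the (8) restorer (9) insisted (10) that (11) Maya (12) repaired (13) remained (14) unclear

The displaced element is "the painting" (word 2).
It is linked across 2 clause boundaries (Ø → that).
It functions as the direct object of "repaired", so the gap sits immediately after word 12 ("repaired").
Base order: The nurse claimed the restorer insisted that Maya repaired the painting.

12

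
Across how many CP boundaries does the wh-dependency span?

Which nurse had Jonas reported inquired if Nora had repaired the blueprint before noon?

1

"which nurse" is extracted from the subject of "inquired".
Boundaries crossed, outermost first: [Ø] — 1 in total.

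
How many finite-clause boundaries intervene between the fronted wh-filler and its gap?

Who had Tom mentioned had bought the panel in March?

"who" is extracted from the subject of "bought".
Boundaries crossed, outermost first: [Ø] — 1 in total.

1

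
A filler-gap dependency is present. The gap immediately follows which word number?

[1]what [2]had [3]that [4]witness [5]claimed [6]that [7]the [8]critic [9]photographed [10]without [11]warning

The displaced element is "what" (word 1).
It is linked across 1 clause boundary (that).
It functions as the direct object of "photographed", so the gap sits immediately after word 9 ("photographed").
Base order: That witness had claimed that the critic photographed what without warning.

9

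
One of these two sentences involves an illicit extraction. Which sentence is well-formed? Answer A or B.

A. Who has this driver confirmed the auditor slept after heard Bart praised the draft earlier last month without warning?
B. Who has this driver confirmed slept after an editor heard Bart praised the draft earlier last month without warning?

B

In A, the wh-phrase is extracted from inside an adjunct island (introduced by "after"), which blocks movement.
In B, the extraction path crosses only that-complement boundaries, which are transparent.
So B is grammatical.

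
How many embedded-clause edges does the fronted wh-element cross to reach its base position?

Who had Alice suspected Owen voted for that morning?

1

"who" is extracted from the PP object of "voted".
Boundaries crossed, outermost first: [Ø] — 1 in total.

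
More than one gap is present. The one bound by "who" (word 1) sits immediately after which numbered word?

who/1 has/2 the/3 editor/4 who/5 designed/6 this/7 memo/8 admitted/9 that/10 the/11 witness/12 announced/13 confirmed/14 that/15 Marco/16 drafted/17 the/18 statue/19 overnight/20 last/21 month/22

The displaced element is "who" (word 1).
It is linked across 2 clause boundaries (that → Ø).
It functions as the subject of "confirmed", so the gap sits immediately after word 13 ("announced").
Base order: The editor who designed this memo has admitted that the witness announced who confirmed that Marco drafted the statue overnight last month.

13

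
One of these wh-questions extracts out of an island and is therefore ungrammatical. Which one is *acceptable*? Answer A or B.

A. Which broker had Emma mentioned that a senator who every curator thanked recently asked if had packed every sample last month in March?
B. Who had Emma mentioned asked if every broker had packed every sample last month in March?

B

In A, the wh-phrase is extracted from inside a wh-island (introduced by "if"), which blocks movement.
In B, the extraction path crosses only that-complement boundaries, which are transparent.
So B is grammatical.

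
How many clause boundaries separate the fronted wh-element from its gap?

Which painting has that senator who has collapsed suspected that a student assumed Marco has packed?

"which painting" is extracted from the object of "packed".
Boundaries crossed, outermost first: [that], [Ø] — 2 in total.

2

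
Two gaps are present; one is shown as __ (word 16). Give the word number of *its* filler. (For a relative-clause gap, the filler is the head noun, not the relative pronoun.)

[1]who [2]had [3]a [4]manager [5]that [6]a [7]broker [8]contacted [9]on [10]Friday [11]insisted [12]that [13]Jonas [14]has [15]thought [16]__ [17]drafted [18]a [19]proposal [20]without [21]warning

1

The marked gap is the subject of "drafted".
Its filler is the fronted wh-phrase "who", at word 1.
(The other dependency links word 4 to a gap after word 8.)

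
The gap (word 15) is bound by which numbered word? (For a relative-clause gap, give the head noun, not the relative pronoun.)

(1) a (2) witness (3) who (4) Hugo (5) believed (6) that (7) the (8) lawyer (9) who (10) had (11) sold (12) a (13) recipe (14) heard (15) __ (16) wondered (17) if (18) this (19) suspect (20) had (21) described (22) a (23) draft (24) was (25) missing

The gap at 15 is the subject of "wondered", inside a relative clause.
The relative pronoun is "who" (word 3); it is bound by the head noun immediately before it.
Its filler is the head noun "witness", at word 2.

2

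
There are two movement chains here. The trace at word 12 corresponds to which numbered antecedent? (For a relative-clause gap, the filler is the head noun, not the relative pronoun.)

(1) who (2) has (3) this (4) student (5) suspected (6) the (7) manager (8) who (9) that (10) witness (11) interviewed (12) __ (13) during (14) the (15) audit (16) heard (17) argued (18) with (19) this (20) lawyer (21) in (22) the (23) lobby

The marked gap is inside the relative clause, the direct object of "interviewed".
Its filler is the head noun "manager" (via "who"), at word 7.
(The other dependency links word 1 to a gap after word 16.)

7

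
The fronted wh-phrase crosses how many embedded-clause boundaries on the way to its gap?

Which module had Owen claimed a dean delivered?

"which module" is extracted from the object of "delivered".
Boundaries crossed, outermost first: [Ø] — 1 in total.

1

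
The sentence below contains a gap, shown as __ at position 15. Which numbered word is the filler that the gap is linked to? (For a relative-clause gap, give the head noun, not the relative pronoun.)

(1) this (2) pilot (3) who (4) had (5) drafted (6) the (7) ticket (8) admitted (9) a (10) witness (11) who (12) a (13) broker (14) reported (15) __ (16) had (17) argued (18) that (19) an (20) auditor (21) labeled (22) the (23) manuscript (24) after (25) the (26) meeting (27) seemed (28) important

10

The gap at 15 is the subject of "argued", inside a relative clause.
The relative pronoun is "who" (word 11); it is bound by the head noun immediately before it.
Its filler is the head noun "witness", at word 10.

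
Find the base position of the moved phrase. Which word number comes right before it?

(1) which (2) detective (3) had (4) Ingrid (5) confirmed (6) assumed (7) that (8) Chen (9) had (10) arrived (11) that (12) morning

5

The displaced element is "which detective" (word 2).
It is linked across 1 clause boundary (Ø).
It functions as the subject of "assumed", so the gap sits immediately after word 5 ("confirmed").
Base order: Ingrid had confirmed that which detective assumed that Chen had arrived that morning.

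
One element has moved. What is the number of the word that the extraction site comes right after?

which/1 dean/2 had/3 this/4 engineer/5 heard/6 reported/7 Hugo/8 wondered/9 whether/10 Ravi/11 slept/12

6

The displaced element is "which dean" (word 2).
It is linked across 1 clause boundary (Ø).
It functions as the subject of "reported", so the gap sits immediately after word 6 ("heard").
Base order: This engineer had heard which dean reported Hugo wondered whether Ravi slept.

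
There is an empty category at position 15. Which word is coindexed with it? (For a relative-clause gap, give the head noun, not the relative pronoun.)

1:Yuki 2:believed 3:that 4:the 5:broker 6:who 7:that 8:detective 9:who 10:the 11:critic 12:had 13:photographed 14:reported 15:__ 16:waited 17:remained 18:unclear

5

The gap at 15 is the subject of "waited", inside a relative clause.
The relative pronoun is "who" (word 6); it is bound by the head noun immediately before it.
Its filler is the head noun "broker", at word 5.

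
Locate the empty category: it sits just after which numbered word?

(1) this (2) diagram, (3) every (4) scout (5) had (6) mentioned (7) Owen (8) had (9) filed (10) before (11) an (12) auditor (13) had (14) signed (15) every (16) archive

9

The displaced element is "this diagram" (word 2).
It is linked across 1 clause boundary (Ø).
It functions as the direct object of "filed", so the gap sits immediately after word 9 ("filed").
Base order: Every scout had mentioned Owen had filed this diagram before an auditor had signed every archive.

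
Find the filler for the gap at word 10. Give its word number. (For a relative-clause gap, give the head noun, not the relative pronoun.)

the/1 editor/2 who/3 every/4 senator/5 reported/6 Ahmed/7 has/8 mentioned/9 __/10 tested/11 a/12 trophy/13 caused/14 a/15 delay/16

2

The gap at 10 is the subject of "tested", inside a relative clause.
The relative pronoun is "who" (word 3); it is bound by the head noun immediately before it.
Its filler is the head noun "editor", at word 2.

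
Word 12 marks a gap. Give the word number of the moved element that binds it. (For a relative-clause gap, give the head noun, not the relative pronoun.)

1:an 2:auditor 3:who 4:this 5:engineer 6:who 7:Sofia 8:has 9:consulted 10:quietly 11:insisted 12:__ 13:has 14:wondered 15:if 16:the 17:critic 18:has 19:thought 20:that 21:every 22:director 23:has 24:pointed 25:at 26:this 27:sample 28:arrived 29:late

2

The gap at 12 is the subject of "wondered", inside a relative clause.
The relative pronoun is "who" (word 3); it is bound by the head noun immediately before it.
Its filler is the head noun "auditor", at word 2.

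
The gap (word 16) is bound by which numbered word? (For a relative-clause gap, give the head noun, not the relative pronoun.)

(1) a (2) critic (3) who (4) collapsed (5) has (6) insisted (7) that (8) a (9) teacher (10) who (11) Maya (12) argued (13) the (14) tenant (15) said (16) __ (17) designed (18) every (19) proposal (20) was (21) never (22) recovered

The gap at 16 is the subject of "designed", inside a relative clause.
The relative pronoun is "who" (word 10); it is bound by the head noun immediately before it.
Its filler is the head noun "teacher", at word 9.

9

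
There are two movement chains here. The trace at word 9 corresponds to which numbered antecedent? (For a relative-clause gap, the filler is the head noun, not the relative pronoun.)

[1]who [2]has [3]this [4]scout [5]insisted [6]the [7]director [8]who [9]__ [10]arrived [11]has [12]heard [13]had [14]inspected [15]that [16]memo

The marked gap is inside the relative clause, the subject of "arrived".
Its filler is the head noun "director" (via "who"), at word 7.
(The other dependency links word 1 to a gap after word 12.)

7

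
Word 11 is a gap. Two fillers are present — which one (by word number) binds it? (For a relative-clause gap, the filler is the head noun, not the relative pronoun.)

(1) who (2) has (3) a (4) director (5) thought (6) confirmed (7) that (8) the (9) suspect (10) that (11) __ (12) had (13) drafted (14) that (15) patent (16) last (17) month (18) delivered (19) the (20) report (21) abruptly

The marked gap is inside the relative clause, the subject of "drafted".
Its filler is the head noun "suspect" (via "that"), at word 9.
(The other dependency links word 1 to a gap after word 5.)

9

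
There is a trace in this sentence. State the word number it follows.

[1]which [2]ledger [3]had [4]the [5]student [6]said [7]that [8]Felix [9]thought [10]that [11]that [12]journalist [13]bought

13

The displaced element is "which ledger" (word 2).
It is linked across 2 clause boundaries (that → that).
It functions as the direct object of "bought", so the gap sits immediately after word 13 ("bought").
Base order: The student had said that Felix thought that that journalist bought which ledger.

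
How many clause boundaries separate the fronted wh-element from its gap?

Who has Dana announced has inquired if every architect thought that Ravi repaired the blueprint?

1

"who" is extracted from the subject of "inquired".
Boundaries crossed, outermost first: [Ø] — 1 in total.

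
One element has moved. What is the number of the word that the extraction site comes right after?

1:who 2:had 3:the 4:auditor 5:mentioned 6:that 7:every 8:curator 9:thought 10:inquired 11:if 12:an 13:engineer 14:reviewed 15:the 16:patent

The displaced element is "who" (word 1).
It is linked across 2 clause boundaries (that → Ø).
It functions as the subject of "inquired", so the gap sits immediately after word 9 ("thought").
Base order: The auditor had mentioned that every curator thought that who inquired if an engineer reviewed the patent.

9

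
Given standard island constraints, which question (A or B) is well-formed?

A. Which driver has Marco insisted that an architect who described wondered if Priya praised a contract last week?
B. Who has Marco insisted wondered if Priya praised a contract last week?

B

In A, the wh-phrase is extracted from inside a complex-NP island (relative clause) (introduced by "who"), which blocks movement.
In B, the extraction path crosses only that-complement boundaries, which are transparent.
So B is grammatical.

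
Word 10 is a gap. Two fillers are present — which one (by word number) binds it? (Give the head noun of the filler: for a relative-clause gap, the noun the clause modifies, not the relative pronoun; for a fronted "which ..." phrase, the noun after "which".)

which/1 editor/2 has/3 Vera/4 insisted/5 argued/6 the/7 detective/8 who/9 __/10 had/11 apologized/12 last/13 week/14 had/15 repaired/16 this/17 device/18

The marked gap is inside the relative clause, the subject of "apologized".
Its filler is the head noun "detective" (via "who"), at word 8.
(The other dependency links word 2 to a gap after word 5.)

8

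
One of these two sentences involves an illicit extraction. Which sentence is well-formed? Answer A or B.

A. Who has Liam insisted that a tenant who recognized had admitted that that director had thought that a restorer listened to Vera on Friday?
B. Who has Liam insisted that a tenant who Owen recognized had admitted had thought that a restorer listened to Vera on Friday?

In A, the wh-phrase is extracted from inside a complex-NP island (relative clause) (introduced by "who"), which blocks movement.
In B, the extraction path crosses only that-complement boundaries, which are transparent.
So B is grammatical.

B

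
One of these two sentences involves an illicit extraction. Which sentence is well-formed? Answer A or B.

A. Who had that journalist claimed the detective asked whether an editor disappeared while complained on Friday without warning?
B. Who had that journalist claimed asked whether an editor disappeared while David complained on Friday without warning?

In A, the wh-phrase is extracted from inside a wh-island (introduced by "whether"), which blocks movement.
In B, the extraction path crosses only that-complement boundaries, which are transparent.
So B is grammatical.

B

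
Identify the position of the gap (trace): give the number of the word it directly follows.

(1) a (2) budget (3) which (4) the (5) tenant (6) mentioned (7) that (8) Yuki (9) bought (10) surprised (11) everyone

The displaced element is "a budget" (word 2).
It is linked across 1 clause boundary (that).
It functions as the direct object of "bought", so the gap sits immediately after word 9 ("bought").
Base order: The tenant mentioned that Yuki bought a budget.

9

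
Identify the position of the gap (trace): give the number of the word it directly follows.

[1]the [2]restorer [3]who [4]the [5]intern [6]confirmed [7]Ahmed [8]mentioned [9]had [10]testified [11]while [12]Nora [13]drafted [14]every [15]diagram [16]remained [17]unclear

The displaced element is "the restorer" (word 2).
It is linked across 2 clause boundaries (Ø → Ø).
It functions as the subject of "testified", so the gap sits immediately after word 8 ("mentioned").
Base order: The intern confirmed Ahmed mentioned that the restorer had testified while Nora drafted every diagram.

8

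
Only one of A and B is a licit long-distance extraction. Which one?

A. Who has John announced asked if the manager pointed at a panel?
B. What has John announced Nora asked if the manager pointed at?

A

In B, the wh-phrase is extracted from inside a wh-island (introduced by "if"), which blocks movement.
In A, the extraction path crosses only that-complement boundaries, which are transparent.
So A is grammatical.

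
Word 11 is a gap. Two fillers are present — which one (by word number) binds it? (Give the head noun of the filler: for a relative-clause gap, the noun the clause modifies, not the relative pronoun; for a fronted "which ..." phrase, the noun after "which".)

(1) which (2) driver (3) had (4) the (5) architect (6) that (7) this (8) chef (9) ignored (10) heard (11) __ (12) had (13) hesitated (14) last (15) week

The marked gap is the subject of "hesitated".
Its filler is the fronted wh-phrase "which driver", at word 2.
(The other dependency links word 5 to a gap after word 9.)

2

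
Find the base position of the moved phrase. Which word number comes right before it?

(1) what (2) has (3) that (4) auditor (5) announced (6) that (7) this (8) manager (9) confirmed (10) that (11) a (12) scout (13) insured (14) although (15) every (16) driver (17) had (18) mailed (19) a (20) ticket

13

The displaced element is "what" (word 1).
It is linked across 2 clause boundaries (that → that).
It functions as the direct object of "insured", so the gap sits immediately after word 13 ("insured").
Base order: That auditor has announced that this manager confirmed that a scout insured what although every driver had mailed a ticket.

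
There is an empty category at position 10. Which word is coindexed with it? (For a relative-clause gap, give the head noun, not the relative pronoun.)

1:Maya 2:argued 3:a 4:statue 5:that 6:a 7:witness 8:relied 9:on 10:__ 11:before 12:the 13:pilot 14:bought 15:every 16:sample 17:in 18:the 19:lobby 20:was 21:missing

4

The gap at 10 is the prepositional object of "relied", inside a relative clause.
The relative pronoun is "that" (word 5); it is bound by the head noun immediately before it.
Its filler is the head noun "statue", at word 4.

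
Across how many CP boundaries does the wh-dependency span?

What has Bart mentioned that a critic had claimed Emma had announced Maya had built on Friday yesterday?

3

"what" is extracted from the object of "built".
Boundaries crossed, outermost first: [that], [Ø], [Ø] — 3 in total.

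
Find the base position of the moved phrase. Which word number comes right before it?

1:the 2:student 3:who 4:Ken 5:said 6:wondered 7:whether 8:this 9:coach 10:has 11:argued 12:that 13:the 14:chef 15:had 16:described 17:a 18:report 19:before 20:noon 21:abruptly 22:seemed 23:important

The displaced element is "the student" (word 2).
It is linked across 1 clause boundary (Ø).
It functions as the subject of "wondered", so the gap sits immediately after word 5 ("said").
Base order: Ken said the student wondered whether this coach has argued that the chef had described a report before noon abruptly.

5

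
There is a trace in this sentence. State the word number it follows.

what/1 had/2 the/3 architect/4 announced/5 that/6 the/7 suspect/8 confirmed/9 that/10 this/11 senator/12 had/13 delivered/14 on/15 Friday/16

The displaced element is "what" (word 1).
It is linked across 2 clause boundaries (that → that).
It functions as the direct object of "delivered", so the gap sits immediately after word 14 ("delivered").
Base order: The architect had announced that the suspect confirmed that this senator had delivered what on Friday.

14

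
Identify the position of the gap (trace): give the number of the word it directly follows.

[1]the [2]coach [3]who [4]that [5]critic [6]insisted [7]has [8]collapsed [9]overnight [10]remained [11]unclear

The displaced element is "the coach" (word 2).
It is linked across 1 clause boundary (Ø).
It functions as the subject of "collapsed", so the gap sits immediately after word 6 ("insisted").
Base order: That critic insisted the coach has collapsed overnight.

6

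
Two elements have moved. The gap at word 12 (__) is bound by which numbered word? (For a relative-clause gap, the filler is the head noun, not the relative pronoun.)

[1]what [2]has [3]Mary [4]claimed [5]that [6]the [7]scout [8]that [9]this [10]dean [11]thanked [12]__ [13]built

The marked gap is inside the relative clause, the direct object of "thanked".
Its filler is the head noun "scout" (via "that"), at word 7.
(The other dependency links word 1 to a gap after word 13.)

7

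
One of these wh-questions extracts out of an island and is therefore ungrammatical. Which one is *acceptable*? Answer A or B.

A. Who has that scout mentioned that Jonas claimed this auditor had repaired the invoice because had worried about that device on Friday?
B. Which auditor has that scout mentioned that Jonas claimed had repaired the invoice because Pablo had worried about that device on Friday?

B

In A, the wh-phrase is extracted from inside an adjunct island (introduced by "because"), which blocks movement.
In B, the extraction path crosses only that-complement boundaries, which are transparent.
So B is grammatical.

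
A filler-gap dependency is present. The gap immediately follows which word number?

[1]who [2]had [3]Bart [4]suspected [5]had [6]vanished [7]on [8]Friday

The displaced element is "who" (word 1).
It is linked across 1 clause boundary (Ø).
It functions as the subject of "vanished", so the gap sits immediately after word 4 ("suspected").
Base order: Bart had suspected that who had vanished on Friday.

4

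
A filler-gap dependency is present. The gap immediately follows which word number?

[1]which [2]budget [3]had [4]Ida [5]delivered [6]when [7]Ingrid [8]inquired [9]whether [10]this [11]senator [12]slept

5

The displaced element is "which budget" (word 2).
It functions as the direct object of "delivered", so the gap sits immediately after word 5 ("delivered").
Base order: Ida had delivered which budget when Ingrid inquired whether this senator slept.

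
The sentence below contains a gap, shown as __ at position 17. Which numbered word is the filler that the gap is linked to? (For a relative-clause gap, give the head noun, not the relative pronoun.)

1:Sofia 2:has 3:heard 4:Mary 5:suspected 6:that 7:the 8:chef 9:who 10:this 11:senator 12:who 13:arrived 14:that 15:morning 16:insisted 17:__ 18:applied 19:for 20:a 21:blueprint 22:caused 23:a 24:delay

The gap at 17 is the subject of "applied", inside a relative clause.
The relative pronoun is "who" (word 9); it is bound by the head noun immediately before it.
Its filler is the head noun "chef", at word 8.

8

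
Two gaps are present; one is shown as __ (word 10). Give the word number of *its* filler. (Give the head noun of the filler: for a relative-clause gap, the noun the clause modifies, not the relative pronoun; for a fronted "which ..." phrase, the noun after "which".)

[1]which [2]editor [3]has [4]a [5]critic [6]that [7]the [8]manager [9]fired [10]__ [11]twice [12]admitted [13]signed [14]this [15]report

5

The marked gap is inside the relative clause, the direct object of "fired".
Its filler is the head noun "critic" (via "that"), at word 5.
(The other dependency links word 2 to a gap after word 12.)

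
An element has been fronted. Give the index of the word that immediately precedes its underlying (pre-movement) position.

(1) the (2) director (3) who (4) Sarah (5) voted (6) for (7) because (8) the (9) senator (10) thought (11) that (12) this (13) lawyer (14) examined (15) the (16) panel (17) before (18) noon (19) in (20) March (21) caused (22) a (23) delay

6

The displaced element is "the director" (word 2).
It functions as the object of the preposition "for" of "voted", so the gap sits immediately after word 6 ("for").
Base order: Sarah voted for the director because the senator thought that this lawyer examined the panel before noon in March.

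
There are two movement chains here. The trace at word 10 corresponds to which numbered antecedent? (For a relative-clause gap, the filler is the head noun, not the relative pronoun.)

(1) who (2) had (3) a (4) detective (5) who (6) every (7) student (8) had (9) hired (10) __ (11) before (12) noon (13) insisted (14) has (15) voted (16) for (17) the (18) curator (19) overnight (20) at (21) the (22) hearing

The marked gap is inside the relative clause, the direct object of "hired".
Its filler is the head noun "detective" (via "who"), at word 4.
(The other dependency links word 1 to a gap after word 13.)

4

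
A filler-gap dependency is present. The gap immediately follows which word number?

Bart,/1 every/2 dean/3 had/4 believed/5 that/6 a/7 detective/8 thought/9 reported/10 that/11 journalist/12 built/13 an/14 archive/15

9

The displaced element is "Bart" (word 1).
It is linked across 2 clause boundaries (that → Ø).
It functions as the subject of "reported", so the gap sits immediately after word 9 ("thought").
Base order: Every dean had believed that a detective thought that Bart reported that journalist built an archive.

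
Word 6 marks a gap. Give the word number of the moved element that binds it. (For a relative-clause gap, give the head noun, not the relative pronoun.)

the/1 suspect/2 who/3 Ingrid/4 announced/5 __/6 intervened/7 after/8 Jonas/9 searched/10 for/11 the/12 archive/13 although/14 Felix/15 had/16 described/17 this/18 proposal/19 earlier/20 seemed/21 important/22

2

The gap at 6 is the subject of "intervened", inside a relative clause.
The relative pronoun is "who" (word 3); it is bound by the head noun immediately before it.
Its filler is the head noun "suspect", at word 2.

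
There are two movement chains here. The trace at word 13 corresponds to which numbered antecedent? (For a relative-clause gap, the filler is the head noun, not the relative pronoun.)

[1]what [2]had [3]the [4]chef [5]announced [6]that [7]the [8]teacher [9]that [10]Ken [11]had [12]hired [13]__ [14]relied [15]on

The marked gap is inside the relative clause, the direct object of "hired".
Its filler is the head noun "teacher" (via "that"), at word 8.
(The other dependency links word 1 to a gap after word 15.)

8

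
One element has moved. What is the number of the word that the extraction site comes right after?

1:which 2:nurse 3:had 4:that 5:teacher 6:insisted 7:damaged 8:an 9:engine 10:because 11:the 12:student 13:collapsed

6

The displaced element is "which nurse" (word 2).
It is linked across 1 clause boundary (Ø).
It functions as the subject of "damaged", so the gap sits immediately after word 6 ("insisted").
Base order: That teacher had insisted that which nurse damaged an engine because the student collapsed.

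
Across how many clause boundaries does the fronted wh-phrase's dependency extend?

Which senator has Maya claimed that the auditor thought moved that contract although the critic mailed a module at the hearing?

2

"which senator" is extracted from the subject of "moved".
Boundaries crossed, outermost first: [that], [Ø] — 2 in total.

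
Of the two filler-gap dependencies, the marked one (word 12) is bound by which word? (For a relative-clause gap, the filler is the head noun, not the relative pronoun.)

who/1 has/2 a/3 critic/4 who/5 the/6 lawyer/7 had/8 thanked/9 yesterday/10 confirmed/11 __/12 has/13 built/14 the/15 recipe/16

The marked gap is the subject of "built".
Its filler is the fronted wh-phrase "who", at word 1.
(The other dependency links word 4 to a gap after word 9.)

1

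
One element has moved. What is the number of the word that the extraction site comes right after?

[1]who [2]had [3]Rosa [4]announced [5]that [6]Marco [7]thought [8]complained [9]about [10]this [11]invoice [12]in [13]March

The displaced element is "who" (word 1).
It is linked across 2 clause boundaries (that → Ø).
It functions as the subject of "complained", so the gap sits immediately after word 7 ("thought").
Base order: Rosa had announced that Marco thought that who complained about this invoice in March.

7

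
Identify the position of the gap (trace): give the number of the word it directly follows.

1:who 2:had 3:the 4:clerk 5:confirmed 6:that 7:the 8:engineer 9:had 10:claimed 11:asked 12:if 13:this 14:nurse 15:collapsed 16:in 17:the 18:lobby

10

The displaced element is "who" (word 1).
It is linked across 2 clause boundaries (that → Ø).
It functions as the subject of "asked", so the gap sits immediately after word 10 ("claimed").
Base order: The clerk had confirmed that the engineer had claimed who asked if this nurse collapsed in the lobby.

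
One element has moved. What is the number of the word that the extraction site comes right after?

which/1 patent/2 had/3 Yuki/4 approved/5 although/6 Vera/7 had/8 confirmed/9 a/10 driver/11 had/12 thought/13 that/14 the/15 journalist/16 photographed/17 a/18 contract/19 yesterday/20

The displaced element is "which patent" (word 2).
It functions as the direct object of "approved", so the gap sits immediately after word 5 ("approved").
Base order: Yuki had approved which patent although Vera had confirmed a driver had thought that the journalist photographed a contract yesterday.

5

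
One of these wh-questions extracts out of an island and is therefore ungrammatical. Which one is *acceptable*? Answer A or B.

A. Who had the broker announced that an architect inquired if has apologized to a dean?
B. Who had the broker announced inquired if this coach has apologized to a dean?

B

In A, the wh-phrase is extracted from inside a wh-island (introduced by "if"), which blocks movement.
In B, the extraction path crosses only that-complement boundaries, which are transparent.
So B is grammatical.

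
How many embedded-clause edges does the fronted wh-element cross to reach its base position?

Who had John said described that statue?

"who" is extracted from the subject of "described".
Boundaries crossed, outermost first: [Ø] — 1 in total.

1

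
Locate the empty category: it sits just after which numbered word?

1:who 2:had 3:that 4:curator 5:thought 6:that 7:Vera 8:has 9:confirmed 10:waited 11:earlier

The displaced element is "who" (word 1).
It is linked across 2 clause boundaries (that → Ø).
It functions as the subject of "waited", so the gap sits immediately after word 9 ("confirmed").
Base order: That curator had thought that Vera has confirmed that who waited earlier.

9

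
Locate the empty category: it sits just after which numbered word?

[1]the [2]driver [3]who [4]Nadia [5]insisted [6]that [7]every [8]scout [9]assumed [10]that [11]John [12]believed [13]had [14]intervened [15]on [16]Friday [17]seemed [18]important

The displaced element is "the driver" (word 2).
It is linked across 3 clause boundaries (that → that → Ø).
It functions as the subject of "intervened", so the gap sits immediately after word 12 ("believed").
Base order: Nadia insisted that every scout assumed that John believed that the driver had intervened on Friday.

12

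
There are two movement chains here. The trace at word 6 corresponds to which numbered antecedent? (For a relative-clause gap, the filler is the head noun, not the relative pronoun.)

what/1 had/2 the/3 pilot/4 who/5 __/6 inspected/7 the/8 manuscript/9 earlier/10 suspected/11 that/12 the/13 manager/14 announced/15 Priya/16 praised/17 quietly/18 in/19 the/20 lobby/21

4

The marked gap is inside the relative clause, the subject of "inspected".
Its filler is the head noun "pilot" (via "who"), at word 4.
(The other dependency links word 1 to a gap after word 17.)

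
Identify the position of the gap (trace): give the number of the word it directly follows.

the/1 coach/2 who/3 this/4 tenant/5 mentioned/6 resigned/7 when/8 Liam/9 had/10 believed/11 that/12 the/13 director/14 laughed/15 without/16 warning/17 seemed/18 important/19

The displaced element is "the coach" (word 2).
It is linked across 1 clause boundary (Ø).
It functions as the subject of "resigned", so the gap sits immediately after word 6 ("mentioned").
Base order: This tenant mentioned that the coach resigned when Liam had believed that the director laughed without warning.

6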